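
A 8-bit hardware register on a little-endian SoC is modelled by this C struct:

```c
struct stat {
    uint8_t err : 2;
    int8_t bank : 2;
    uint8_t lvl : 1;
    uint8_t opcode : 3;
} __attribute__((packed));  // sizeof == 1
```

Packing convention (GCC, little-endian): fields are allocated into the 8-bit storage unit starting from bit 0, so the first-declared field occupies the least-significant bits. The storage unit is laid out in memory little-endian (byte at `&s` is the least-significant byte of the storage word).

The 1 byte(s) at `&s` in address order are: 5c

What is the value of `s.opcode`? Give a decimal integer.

[0]=0x5c (little-endian) → word 0x5c
err [0+:2] = (word>>0) & 0x3 = 0
bank [2+:2] = (word>>2) & 0x3 = 3
lvl [4+:1] = (word>>4) & 0x1 = 1
opcode [5+:3] = (word>>5) & 0x7 = 2  ←

2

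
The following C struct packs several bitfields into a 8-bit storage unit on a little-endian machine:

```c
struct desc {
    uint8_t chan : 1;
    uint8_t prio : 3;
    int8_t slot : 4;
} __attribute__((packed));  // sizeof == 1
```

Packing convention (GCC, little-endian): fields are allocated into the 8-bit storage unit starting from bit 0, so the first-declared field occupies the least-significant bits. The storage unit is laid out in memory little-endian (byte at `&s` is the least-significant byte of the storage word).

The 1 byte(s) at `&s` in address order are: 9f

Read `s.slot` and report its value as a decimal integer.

[0]=0x9f (little-endian) → word 0x9f
chan [0+:1] = (word>>0) & 0x1 = 1
prio [1+:3] = (word>>1) & 0x7 = 7
slot [4+:4] = (word>>4) & 0xf = 9  ←
slot signed 4b, MSB=1: 9 - 16 = -7

-7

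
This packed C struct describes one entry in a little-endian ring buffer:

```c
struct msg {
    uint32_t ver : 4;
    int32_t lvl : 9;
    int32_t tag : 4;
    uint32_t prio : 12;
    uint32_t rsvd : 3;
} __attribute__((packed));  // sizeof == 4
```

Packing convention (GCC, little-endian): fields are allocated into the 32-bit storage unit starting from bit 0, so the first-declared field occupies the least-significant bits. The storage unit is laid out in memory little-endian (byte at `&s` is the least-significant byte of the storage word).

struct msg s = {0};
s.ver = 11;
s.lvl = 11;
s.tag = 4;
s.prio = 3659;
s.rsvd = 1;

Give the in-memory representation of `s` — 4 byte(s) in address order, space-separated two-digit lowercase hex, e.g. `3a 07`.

bb 80 96 3c

[0+:4] ver=11 & 0xf = 0xb; word=0x0000000b
[4+:9] lvl=11 & 0x1ff = 0xb; word=0x000000bb
[13+:4] tag=4 & 0xf = 0x4; word=0x000080bb
[17+:12] prio=3659 & 0xfff = 0xe4b; word=0x1c9680bb
[29+:3] rsvd=1 & 0x7 = 0x1; word=0x3c9680bb
word = 0x3c9680bb → little-endian bytes:
  [0]=0xbb  [1]=0x80  [2]=0x96  [3]=0x3c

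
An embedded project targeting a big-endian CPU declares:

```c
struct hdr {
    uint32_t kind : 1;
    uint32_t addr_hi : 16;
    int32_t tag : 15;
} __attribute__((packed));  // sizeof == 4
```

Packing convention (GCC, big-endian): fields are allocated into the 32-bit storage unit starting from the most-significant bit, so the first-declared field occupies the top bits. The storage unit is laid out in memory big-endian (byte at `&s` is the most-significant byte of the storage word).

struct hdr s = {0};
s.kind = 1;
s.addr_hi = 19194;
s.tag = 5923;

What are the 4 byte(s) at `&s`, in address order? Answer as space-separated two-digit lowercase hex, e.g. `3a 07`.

kind:1 = 1 → 0x1 << 31 → word 0x80000000
addr_hi:16 = 19194 → 0x4afa << 15 → word 0xa57d0000
tag:15 = 5923 → 0x1723 << 0 → word 0xa57d1723
word = 0xa57d1723 → big-endian bytes:
  [0]=0xa5  [1]=0x7d  [2]=0x17  [3]=0x23

a5 7d 17 23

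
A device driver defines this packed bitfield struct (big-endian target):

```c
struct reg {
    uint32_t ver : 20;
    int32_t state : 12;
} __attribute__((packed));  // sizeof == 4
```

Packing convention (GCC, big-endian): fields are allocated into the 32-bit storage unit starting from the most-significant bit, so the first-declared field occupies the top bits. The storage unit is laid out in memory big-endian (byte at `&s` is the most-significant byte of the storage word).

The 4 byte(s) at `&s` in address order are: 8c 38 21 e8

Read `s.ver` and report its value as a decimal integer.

[0]=0x8c [1]=0x38 [2]=0x21 [3]=0xe8 (big-endian) → word 0x8c3821e8
ver:20 @ bit 12 → (0x8c3821e8>>12)&0xfffff = 0x8c382  ←
state:12 @ bit 0 → (0x8c3821e8>>0)&0xfff = 0x1e8

574338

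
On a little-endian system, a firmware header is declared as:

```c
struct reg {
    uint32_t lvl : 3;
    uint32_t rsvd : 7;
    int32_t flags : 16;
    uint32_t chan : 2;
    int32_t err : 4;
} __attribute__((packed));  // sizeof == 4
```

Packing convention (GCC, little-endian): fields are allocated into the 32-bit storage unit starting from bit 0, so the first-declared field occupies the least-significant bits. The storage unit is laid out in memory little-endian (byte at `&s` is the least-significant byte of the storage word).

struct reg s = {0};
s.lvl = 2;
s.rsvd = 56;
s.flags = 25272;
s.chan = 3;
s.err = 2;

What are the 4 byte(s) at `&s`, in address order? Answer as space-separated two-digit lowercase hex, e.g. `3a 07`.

c2 e1 8a 2d

lvl:3 = 2 → 0x2 << 0 → word 0x00000002
rsvd:7 = 56 → 0x38 << 3 → word 0x000001c2
flags:16 = 25272 → 0x62b8 << 10 → word 0x018ae1c2
chan:2 = 3 → 0x3 << 26 → word 0x0d8ae1c2
err:4 = 2 → 0x2 << 28 → word 0x2d8ae1c2
word = 0x2d8ae1c2 → little-endian bytes:
  [0]=0xc2  [1]=0xe1  [2]=0x8a  [3]=0x2d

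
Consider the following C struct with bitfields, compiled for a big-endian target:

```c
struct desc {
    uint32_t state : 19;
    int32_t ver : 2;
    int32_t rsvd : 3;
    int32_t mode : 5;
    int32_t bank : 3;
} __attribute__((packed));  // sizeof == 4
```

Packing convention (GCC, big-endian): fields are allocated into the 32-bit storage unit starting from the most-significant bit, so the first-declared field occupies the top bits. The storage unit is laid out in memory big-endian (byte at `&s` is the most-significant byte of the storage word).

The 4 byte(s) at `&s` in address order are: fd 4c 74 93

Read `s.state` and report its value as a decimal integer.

[0]=0xfd [1]=0x4c [2]=0x74 [3]=0x93 (big-endian) → word 0xfd4c7493
state:19 @ bit 13 → (0xfd4c7493>>13)&0x7ffff = 0x7ea63  ←
ver:2 @ bit 11 → (0xfd4c7493>>11)&0x3 = 0x2
rsvd:3 @ bit 8 → (0xfd4c7493>>8)&0x7 = 0x4
mode:5 @ bit 3 → (0xfd4c7493>>3)&0x1f = 0x12
bank:3 @ bit 0 → (0xfd4c7493>>0)&0x7 = 0x3

518755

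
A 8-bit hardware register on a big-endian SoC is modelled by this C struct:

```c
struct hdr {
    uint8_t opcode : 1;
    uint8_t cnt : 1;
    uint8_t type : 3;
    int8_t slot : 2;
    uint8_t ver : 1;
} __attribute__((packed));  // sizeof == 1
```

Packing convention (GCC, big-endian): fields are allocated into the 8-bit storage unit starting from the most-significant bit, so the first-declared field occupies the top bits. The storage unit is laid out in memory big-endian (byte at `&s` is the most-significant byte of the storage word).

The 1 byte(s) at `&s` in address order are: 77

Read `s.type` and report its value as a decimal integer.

[0]=0x77 (big-endian) → word 0x77
opcode:1 @ bit 7 → (0x77>>7)&0x1 = 0x0
cnt:1 @ bit 6 → (0x77>>6)&0x1 = 0x1
type:3 @ bit 3 → (0x77>>3)&0x7 = 0x6  ←
slot:2 @ bit 1 → (0x77>>1)&0x3 = 0x3
ver:1 @ bit 0 → (0x77>>0)&0x1 = 0x1

6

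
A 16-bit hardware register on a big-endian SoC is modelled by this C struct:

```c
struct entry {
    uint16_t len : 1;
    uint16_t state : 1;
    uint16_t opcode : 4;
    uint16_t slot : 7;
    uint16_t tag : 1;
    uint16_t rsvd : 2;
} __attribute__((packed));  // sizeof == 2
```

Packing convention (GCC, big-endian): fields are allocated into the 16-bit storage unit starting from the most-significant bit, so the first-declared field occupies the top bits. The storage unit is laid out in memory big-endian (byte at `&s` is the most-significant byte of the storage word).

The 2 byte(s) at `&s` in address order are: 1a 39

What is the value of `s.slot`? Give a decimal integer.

[0]=0x1a [1]=0x39 (big-endian) → word 0x1a39
len [15+:1] = (word>>15) & 0x1 = 0
state [14+:1] = (word>>14) & 0x1 = 0
opcode [10+:4] = (word>>10) & 0xf = 6
slot [3+:7] = (word>>3) & 0x7f = 71  ←
tag [2+:1] = (word>>2) & 0x1 = 0
rsvd [0+:2] = (word>>0) & 0x3 = 1

71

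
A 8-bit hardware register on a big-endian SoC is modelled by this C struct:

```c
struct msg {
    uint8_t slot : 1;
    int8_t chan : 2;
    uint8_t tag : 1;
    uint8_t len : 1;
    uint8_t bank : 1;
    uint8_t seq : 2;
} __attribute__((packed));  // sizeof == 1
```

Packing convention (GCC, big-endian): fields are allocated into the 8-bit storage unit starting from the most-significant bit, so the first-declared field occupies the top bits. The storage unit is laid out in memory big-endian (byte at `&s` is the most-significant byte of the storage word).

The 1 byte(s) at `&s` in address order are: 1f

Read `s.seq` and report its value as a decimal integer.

3

[0]=0x1f (big-endian) → word 0x1f
slot:1 @ bit 7 → (0x1f>>7)&0x1 = 0x0
chan:2 @ bit 5 → (0x1f>>5)&0x3 = 0x0
tag:1 @ bit 4 → (0x1f>>4)&0x1 = 0x1
len:1 @ bit 3 → (0x1f>>3)&0x1 = 0x1
bank:1 @ bit 2 → (0x1f>>2)&0x1 = 0x1
seq:2 @ bit 0 → (0x1f>>0)&0x3 = 0x3  ←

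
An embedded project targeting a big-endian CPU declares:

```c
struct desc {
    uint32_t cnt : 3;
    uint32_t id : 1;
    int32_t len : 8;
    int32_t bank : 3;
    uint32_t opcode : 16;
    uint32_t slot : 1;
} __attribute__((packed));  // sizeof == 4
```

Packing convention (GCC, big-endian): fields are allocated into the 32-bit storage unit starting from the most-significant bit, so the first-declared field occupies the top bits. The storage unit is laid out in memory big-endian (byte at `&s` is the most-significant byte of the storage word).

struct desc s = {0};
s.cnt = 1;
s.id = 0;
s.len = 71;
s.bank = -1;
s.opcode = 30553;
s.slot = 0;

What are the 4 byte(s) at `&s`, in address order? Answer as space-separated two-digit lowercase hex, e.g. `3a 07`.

24 7e ee b2

[29+:3] cnt=1 & 0x7 = 0x1; word=0x20000000
[28+:1] id=0 & 0x1 = 0x0; word=0x20000000
[20+:8] len=71 & 0xff = 0x47; word=0x24700000
[17+:3] bank=-1 & 0x7 = 0x7; word=0x247e0000
[1+:16] opcode=30553 & 0xffff = 0x7759; word=0x247eeeb2
[0+:1] slot=0 & 0x1 = 0x0; word=0x247eeeb2
word = 0x247eeeb2 → big-endian bytes:
  [0]=0x24  [1]=0x7e  [2]=0xee  [3]=0xb2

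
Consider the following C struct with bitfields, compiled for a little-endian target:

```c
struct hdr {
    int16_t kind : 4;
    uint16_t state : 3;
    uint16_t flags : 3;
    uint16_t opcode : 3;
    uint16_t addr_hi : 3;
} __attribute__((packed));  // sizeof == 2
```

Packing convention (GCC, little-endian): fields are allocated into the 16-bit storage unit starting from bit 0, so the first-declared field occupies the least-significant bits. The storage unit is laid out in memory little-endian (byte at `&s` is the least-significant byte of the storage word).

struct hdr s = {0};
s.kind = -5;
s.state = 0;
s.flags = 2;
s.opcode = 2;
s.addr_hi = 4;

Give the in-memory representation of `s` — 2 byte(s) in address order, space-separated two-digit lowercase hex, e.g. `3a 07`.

0b 89

kind (4b) val=-5 bits=0xb at bit 0: 0x000b
state (3b) val=0 bits=0x0 at bit 4: 0x000b
flags (3b) val=2 bits=0x2 at bit 7: 0x010b
opcode (3b) val=2 bits=0x2 at bit 10: 0x090b
addr_hi (3b) val=4 bits=0x4 at bit 13: 0x890b
word = 0x890b → little-endian bytes:
  [0]=0x0b  [1]=0x89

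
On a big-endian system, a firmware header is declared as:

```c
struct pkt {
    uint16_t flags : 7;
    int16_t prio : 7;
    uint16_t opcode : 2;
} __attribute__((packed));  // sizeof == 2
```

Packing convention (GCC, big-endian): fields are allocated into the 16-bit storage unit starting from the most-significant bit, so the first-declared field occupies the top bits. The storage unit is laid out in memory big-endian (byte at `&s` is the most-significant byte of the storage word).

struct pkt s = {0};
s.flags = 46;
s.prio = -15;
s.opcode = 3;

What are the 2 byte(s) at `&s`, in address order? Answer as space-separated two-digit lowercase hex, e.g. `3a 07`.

[9+:7] flags=46 & 0x7f = 0x2e; word=0x5c00
[2+:7] prio=-15 & 0x7f = 0x71; word=0x5dc4
[0+:2] opcode=3 & 0x3 = 0x3; word=0x5dc7
word = 0x5dc7 → big-endian bytes:
  [0]=0x5d  [1]=0xc7

5d c7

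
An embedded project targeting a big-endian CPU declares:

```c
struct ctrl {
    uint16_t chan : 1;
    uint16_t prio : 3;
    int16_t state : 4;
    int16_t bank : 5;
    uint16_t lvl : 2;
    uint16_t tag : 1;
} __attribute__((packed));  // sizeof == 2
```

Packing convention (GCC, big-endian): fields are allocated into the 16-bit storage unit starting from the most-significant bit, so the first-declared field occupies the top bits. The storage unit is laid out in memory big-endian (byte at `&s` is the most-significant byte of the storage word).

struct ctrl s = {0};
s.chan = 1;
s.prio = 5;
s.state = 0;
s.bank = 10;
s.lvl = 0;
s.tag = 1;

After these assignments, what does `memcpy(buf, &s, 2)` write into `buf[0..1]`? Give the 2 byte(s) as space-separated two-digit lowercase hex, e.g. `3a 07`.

d0 51

chan:1 = 1 → 0x1 << 15 → word 0x8000
prio:3 = 5 → 0x5 << 12 → word 0xd000
state:4 = 0 → 0x0 << 8 → word 0xd000
bank:5 = 10 → 0xa << 3 → word 0xd050
lvl:2 = 0 → 0x0 << 1 → word 0xd050
tag:1 = 1 → 0x1 << 0 → word 0xd051
word = 0xd051 → big-endian bytes:
  [0]=0xd0  [1]=0x51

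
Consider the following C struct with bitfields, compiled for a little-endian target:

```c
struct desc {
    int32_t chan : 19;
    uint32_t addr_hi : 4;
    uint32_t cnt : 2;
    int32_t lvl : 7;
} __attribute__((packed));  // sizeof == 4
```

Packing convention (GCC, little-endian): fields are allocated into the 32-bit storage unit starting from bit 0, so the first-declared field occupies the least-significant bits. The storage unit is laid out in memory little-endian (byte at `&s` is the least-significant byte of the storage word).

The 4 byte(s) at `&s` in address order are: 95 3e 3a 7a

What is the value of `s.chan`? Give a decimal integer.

147093

[0]=0x95 [1]=0x3e [2]=0x3a [3]=0x7a (little-endian) → word 0x7a3a3e95
chan:19 @ bit 0 → (0x7a3a3e95>>0)&0x7ffff = 0x23e95  ←
addr_hi:4 @ bit 19 → (0x7a3a3e95>>19)&0xf = 0x7
cnt:2 @ bit 23 → (0x7a3a3e95>>23)&0x3 = 0x0
lvl:7 @ bit 25 → (0x7a3a3e95>>25)&0x7f = 0x3d
chan signed 19b, MSB=0: value = 147093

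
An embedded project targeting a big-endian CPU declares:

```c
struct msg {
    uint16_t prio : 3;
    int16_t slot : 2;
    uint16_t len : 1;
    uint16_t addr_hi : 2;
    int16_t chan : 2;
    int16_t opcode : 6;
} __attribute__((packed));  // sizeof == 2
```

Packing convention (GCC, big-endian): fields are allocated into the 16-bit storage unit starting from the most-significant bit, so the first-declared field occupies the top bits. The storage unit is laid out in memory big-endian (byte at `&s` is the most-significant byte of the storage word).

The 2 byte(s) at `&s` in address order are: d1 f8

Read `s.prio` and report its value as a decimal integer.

[0]=0xd1 [1]=0xf8 (big-endian) → word 0xd1f8
prio [13+:3] = (word>>13) & 0x7 = 6  ←
slot [11+:2] = (word>>11) & 0x3 = 2
len [10+:1] = (word>>10) & 0x1 = 0
addr_hi [8+:2] = (word>>8) & 0x3 = 1
chan [6+:2] = (word>>6) & 0x3 = 3
opcode [0+:6] = (word>>0) & 0x3f = 56

6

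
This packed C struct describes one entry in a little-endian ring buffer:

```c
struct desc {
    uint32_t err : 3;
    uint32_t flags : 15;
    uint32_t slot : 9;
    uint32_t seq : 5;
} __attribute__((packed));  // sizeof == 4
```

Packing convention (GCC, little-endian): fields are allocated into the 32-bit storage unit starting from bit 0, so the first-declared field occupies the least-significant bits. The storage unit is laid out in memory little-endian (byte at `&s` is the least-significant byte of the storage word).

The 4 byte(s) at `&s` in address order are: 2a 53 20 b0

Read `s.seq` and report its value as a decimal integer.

[0]=0x2a [1]=0x53 [2]=0x20 [3]=0xb0 (little-endian) → word 0xb020532a
err [0+:3] = (word>>0) & 0x7 = 2
flags [3+:15] = (word>>3) & 0x7fff = 2661
slot [18+:9] = (word>>18) & 0x1ff = 8
seq [27+:5] = (word>>27) & 0x1f = 22  ←

22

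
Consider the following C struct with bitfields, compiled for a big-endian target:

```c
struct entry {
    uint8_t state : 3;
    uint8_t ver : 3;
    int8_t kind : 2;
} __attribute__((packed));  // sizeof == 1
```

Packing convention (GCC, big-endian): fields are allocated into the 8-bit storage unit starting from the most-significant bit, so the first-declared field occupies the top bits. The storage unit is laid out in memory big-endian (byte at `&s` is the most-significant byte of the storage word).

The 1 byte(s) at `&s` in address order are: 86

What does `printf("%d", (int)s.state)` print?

4

[0]=0x86 (big-endian) → word 0x86
state:3 @ bit 5 → (0x86>>5)&0x7 = 0x4  ←
ver:3 @ bit 2 → (0x86>>2)&0x7 = 0x1
kind:2 @ bit 0 → (0x86>>0)&0x3 = 0x2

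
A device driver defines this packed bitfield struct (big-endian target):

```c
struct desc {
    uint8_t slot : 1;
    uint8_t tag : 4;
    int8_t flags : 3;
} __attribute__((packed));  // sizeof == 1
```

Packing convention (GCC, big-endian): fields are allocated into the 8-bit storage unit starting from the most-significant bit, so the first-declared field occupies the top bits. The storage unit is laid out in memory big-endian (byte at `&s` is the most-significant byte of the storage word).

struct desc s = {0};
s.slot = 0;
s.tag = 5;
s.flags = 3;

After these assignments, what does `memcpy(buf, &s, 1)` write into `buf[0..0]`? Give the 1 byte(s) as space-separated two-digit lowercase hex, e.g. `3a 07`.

slot:1 = 0 → 0x0 << 7 → word 0x00
tag:4 = 5 → 0x5 << 3 → word 0x28
flags:3 = 3 → 0x3 << 0 → word 0x2b
word = 0x2b → big-endian bytes:
  [0]=0x2b

2b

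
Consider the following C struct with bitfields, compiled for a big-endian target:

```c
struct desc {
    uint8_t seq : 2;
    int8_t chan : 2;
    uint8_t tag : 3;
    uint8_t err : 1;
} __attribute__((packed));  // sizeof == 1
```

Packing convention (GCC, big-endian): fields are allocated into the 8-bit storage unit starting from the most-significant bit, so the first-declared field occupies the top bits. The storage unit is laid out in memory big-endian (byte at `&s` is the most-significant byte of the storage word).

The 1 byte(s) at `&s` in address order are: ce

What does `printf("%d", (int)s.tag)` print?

7

[0]=0xce (big-endian) → word 0xce
seq:2 @ bit 6 → (0xce>>6)&0x3 = 0x3
chan:2 @ bit 4 → (0xce>>4)&0x3 = 0x0
tag:3 @ bit 1 → (0xce>>1)&0x7 = 0x7  ←
err:1 @ bit 0 → (0xce>>0)&0x1 = 0x0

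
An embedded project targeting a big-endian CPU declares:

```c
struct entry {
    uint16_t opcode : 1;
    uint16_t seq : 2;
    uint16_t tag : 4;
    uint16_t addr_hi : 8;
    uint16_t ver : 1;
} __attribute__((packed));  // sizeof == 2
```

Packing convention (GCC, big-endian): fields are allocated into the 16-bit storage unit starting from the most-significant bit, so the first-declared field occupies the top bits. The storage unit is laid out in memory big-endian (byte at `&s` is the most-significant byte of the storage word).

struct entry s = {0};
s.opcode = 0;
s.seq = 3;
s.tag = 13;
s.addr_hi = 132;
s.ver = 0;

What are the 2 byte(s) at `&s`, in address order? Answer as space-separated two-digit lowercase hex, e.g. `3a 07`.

opcode:1 = 0 → 0x0 << 15 → word 0x0000
seq:2 = 3 → 0x3 << 13 → word 0x6000
tag:4 = 13 → 0xd << 9 → word 0x7a00
addr_hi:8 = 132 → 0x84 << 1 → word 0x7b08
ver:1 = 0 → 0x0 << 0 → word 0x7b08
word = 0x7b08 → big-endian bytes:
  [0]=0x7b  [1]=0x08

7b 08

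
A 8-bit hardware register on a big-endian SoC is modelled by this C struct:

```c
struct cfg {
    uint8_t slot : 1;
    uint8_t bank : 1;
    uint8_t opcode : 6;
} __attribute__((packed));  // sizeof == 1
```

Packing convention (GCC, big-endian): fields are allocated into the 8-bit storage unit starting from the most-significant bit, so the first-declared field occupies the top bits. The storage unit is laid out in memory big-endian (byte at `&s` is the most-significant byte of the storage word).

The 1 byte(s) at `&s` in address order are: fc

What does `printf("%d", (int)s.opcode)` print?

60

[0]=0xfc (big-endian) → word 0xfc
slot:1 @ bit 7 → (0xfc>>7)&0x1 = 0x1
bank:1 @ bit 6 → (0xfc>>6)&0x1 = 0x1
opcode:6 @ bit 0 → (0xfc>>0)&0x3f = 0x3c  ←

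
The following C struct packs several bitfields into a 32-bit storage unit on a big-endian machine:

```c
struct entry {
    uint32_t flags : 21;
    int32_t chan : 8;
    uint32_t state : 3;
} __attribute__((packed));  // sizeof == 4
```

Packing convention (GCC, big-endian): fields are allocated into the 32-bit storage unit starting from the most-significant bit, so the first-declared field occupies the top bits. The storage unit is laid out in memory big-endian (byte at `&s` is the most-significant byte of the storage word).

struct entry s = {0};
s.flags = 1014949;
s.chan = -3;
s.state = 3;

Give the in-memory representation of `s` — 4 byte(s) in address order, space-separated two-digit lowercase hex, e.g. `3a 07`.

7b e5 2f eb

flags:21 = 1014949 → 0xf7ca5 << 11 → word 0x7be52800
chan:8 = -3 → 0xfd << 3 → word 0x7be52fe8
state:3 = 3 → 0x3 << 0 → word 0x7be52feb
word = 0x7be52feb → big-endian bytes:
  [0]=0x7b  [1]=0xe5  [2]=0x2f  [3]=0xeb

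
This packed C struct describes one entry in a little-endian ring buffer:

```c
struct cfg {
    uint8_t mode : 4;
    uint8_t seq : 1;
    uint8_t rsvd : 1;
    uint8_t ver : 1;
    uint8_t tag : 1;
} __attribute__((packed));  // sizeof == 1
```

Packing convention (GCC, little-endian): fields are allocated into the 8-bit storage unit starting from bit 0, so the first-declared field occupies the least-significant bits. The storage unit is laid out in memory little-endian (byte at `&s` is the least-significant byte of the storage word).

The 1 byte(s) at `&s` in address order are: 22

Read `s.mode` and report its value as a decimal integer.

[0]=0x22 (little-endian) → word 0x22
mode [0+:4] = (word>>0) & 0xf = 2  ←
seq [4+:1] = (word>>4) & 0x1 = 0
rsvd [5+:1] = (word>>5) & 0x1 = 1
ver [6+:1] = (word>>6) & 0x1 = 0
tag [7+:1] = (word>>7) & 0x1 = 0

2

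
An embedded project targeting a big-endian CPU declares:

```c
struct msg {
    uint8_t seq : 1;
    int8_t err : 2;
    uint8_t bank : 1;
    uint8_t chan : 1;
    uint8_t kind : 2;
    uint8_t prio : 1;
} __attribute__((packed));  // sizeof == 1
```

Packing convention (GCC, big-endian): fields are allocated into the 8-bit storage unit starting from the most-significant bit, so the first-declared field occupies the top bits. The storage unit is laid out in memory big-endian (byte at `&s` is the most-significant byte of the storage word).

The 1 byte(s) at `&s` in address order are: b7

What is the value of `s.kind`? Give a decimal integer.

[0]=0xb7 (big-endian) → word 0xb7
seq:1 @ bit 7 → (0xb7>>7)&0x1 = 0x1
err:2 @ bit 5 → (0xb7>>5)&0x3 = 0x1
bank:1 @ bit 4 → (0xb7>>4)&0x1 = 0x1
chan:1 @ bit 3 → (0xb7>>3)&0x1 = 0x0
kind:2 @ bit 1 → (0xb7>>1)&0x3 = 0x3  ←
prio:1 @ bit 0 → (0xb7>>0)&0x1 = 0x1

3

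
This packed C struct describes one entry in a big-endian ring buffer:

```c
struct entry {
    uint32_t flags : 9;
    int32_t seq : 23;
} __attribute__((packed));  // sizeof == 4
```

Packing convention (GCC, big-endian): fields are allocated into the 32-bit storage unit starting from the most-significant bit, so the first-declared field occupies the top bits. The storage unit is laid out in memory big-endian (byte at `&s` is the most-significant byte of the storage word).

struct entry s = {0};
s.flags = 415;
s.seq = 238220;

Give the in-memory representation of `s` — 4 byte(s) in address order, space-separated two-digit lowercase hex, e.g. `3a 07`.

cf 83 a2 8c

flags:9 = 415 → 0x19f << 23 → word 0xcf800000
seq:23 = 238220 → 0x3a28c << 0 → word 0xcf83a28c
word = 0xcf83a28c → big-endian bytes:
  [0]=0xcf  [1]=0x83  [2]=0xa2  [3]=0x8c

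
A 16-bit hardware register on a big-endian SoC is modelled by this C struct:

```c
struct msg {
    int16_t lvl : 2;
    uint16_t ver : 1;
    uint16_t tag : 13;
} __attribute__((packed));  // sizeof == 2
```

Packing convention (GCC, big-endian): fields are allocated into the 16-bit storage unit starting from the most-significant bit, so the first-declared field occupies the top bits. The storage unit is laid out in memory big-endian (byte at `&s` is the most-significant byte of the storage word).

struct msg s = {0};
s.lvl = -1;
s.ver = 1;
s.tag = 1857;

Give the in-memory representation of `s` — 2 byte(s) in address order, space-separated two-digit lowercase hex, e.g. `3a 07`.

[14+:2] lvl=-1 & 0x3 = 0x3; word=0xc000
[13+:1] ver=1 & 0x1 = 0x1; word=0xe000
[0+:13] tag=1857 & 0x1fff = 0x741; word=0xe741
word = 0xe741 → big-endian bytes:
  [0]=0xe7  [1]=0x41

e7 41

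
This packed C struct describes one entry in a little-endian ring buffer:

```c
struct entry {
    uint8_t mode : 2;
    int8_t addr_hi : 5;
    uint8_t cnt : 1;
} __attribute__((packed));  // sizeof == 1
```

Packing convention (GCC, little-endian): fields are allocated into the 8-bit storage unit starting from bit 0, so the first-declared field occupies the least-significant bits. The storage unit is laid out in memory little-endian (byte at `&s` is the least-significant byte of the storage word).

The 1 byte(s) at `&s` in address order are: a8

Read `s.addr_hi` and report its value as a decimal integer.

10

[0]=0xa8 (little-endian) → word 0xa8
mode:2 @ bit 0 → (0xa8>>0)&0x3 = 0x0
addr_hi:5 @ bit 2 → (0xa8>>2)&0x1f = 0xa  ←
cnt:1 @ bit 7 → (0xa8>>7)&0x1 = 0x1
addr_hi signed 5b, MSB=0: value = 10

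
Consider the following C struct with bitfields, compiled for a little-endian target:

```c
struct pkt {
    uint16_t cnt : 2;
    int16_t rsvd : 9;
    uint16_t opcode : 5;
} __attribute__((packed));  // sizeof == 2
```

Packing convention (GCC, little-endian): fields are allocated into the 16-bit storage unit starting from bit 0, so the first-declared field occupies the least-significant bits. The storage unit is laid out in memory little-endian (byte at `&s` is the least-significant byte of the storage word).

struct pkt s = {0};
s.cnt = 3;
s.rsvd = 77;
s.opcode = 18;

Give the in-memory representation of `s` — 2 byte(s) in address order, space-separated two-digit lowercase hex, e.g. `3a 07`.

37 91

[0+:2] cnt=3 & 0x3 = 0x3; word=0x0003
[2+:9] rsvd=77 & 0x1ff = 0x4d; word=0x0137
[11+:5] opcode=18 & 0x1f = 0x12; word=0x9137
word = 0x9137 → little-endian bytes:
  [0]=0x37  [1]=0x91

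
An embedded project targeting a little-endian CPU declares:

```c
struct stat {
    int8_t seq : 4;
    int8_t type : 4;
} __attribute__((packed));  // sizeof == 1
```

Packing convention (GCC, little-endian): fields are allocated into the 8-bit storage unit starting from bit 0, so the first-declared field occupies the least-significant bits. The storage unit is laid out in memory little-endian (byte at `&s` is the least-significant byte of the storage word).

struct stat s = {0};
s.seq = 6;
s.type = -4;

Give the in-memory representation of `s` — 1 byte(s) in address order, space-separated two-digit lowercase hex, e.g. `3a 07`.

seq (4b) val=6 bits=0x6 at bit 0: 0x06
type (4b) val=-4 bits=0xc at bit 4: 0xc6
word = 0xc6 → little-endian bytes:
  [0]=0xc6

c6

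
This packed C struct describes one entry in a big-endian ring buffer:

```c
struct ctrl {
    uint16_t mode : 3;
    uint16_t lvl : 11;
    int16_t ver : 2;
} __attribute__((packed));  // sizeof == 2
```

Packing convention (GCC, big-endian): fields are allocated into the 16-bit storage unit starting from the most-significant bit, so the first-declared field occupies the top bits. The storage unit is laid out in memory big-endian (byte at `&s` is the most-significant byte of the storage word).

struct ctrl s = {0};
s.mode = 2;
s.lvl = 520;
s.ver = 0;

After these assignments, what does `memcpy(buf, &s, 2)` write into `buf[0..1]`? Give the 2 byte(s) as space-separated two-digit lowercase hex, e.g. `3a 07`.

48 20

mode (3b) val=2 bits=0x2 at bit 13: 0x4000
lvl (11b) val=520 bits=0x208 at bit 2: 0x4820
ver (2b) val=0 bits=0x0 at bit 0: 0x4820
word = 0x4820 → big-endian bytes:
  [0]=0x48  [1]=0x20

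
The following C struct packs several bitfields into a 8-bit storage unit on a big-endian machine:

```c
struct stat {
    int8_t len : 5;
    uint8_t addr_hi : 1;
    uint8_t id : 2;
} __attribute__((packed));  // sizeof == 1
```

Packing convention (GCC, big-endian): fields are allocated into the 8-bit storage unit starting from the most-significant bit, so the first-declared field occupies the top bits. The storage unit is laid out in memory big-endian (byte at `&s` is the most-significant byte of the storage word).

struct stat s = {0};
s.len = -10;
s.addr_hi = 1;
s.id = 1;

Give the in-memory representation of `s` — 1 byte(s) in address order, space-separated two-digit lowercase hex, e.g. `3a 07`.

len (5b) val=-10 bits=0x16 at bit 3: 0xb0
addr_hi (1b) val=1 bits=0x1 at bit 2: 0xb4
id (2b) val=1 bits=0x1 at bit 0: 0xb5
word = 0xb5 → big-endian bytes:
  [0]=0xb5

b5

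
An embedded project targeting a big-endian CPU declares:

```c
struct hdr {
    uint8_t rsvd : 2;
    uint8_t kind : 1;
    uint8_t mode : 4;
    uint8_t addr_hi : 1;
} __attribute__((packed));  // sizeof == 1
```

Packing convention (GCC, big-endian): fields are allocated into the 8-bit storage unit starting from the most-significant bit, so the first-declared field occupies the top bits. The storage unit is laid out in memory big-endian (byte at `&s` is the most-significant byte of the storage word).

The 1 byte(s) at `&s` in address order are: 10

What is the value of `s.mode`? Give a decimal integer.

8

[0]=0x10 (big-endian) → word 0x10
rsvd:2 @ bit 6 → (0x10>>6)&0x3 = 0x0
kind:1 @ bit 5 → (0x10>>5)&0x1 = 0x0
mode:4 @ bit 1 → (0x10>>1)&0xf = 0x8  ←
addr_hi:1 @ bit 0 → (0x10>>0)&0x1 = 0x0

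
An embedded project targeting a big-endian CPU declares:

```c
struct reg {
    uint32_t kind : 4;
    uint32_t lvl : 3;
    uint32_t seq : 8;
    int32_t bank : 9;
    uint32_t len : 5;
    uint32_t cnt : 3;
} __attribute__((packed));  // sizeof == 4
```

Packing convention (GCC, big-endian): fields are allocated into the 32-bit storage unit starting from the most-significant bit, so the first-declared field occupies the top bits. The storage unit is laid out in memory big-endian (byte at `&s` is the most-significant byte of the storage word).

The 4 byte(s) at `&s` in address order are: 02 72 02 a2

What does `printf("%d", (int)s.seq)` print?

57

[0]=0x02 [1]=0x72 [2]=0x02 [3]=0xa2 (big-endian) → word 0x027202a2
kind:4 @ bit 28 → (0x027202a2>>28)&0xf = 0x0
lvl:3 @ bit 25 → (0x027202a2>>25)&0x7 = 0x1
seq:8 @ bit 17 → (0x027202a2>>17)&0xff = 0x39  ←
bank:9 @ bit 8 → (0x027202a2>>8)&0x1ff = 0x2
len:5 @ bit 3 → (0x027202a2>>3)&0x1f = 0x14
cnt:3 @ bit 0 → (0x027202a2>>0)&0x7 = 0x2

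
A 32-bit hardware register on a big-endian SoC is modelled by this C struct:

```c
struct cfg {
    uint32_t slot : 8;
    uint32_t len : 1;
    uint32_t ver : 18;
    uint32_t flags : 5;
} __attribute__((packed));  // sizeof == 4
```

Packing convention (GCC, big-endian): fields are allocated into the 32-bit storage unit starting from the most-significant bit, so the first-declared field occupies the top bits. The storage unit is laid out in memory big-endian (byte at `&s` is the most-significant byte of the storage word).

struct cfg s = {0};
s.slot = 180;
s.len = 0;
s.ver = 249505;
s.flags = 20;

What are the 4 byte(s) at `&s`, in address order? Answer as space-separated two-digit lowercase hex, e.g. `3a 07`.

slot:8 = 180 → 0xb4 << 24 → word 0xb4000000
len:1 = 0 → 0x0 << 23 → word 0xb4000000
ver:18 = 249505 → 0x3cea1 << 5 → word 0xb479d420
flags:5 = 20 → 0x14 << 0 → word 0xb479d434
word = 0xb479d434 → big-endian bytes:
  [0]=0xb4  [1]=0x79  [2]=0xd4  [3]=0x34

b4 79 d4 34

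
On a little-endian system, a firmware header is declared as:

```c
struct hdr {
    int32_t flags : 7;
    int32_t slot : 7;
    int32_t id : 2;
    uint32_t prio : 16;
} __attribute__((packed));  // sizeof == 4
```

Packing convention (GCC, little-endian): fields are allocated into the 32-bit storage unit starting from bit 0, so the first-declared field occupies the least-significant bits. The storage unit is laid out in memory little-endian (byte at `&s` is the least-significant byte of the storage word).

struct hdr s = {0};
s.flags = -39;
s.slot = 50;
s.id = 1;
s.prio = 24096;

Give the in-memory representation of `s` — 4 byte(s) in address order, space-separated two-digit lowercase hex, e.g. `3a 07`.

flags (7b) val=-39 bits=0x59 at bit 0: 0x00000059
slot (7b) val=50 bits=0x32 at bit 7: 0x00001959
id (2b) val=1 bits=0x1 at bit 14: 0x00005959
prio (16b) val=24096 bits=0x5e20 at bit 16: 0x5e205959
word = 0x5e205959 → little-endian bytes:
  [0]=0x59  [1]=0x59  [2]=0x20  [3]=0x5e

59 59 20 5e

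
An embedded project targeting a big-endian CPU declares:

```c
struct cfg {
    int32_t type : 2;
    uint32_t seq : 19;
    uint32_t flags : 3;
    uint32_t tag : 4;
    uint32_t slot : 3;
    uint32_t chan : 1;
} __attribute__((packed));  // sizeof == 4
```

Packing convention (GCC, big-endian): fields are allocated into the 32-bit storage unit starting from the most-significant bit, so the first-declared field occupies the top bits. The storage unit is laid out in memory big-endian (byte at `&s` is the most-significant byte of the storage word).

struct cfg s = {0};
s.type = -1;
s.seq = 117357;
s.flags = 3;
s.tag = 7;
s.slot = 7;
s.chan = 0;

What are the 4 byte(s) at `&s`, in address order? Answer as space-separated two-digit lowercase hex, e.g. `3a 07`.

type (2b) val=-1 bits=0x3 at bit 30: 0xc0000000
seq (19b) val=117357 bits=0x1ca6d at bit 11: 0xce536800
flags (3b) val=3 bits=0x3 at bit 8: 0xce536b00
tag (4b) val=7 bits=0x7 at bit 4: 0xce536b70
slot (3b) val=7 bits=0x7 at bit 1: 0xce536b7e
chan (1b) val=0 bits=0x0 at bit 0: 0xce536b7e
word = 0xce536b7e → big-endian bytes:
  [0]=0xce  [1]=0x53  [2]=0x6b  [3]=0x7e

ce 53 6b 7e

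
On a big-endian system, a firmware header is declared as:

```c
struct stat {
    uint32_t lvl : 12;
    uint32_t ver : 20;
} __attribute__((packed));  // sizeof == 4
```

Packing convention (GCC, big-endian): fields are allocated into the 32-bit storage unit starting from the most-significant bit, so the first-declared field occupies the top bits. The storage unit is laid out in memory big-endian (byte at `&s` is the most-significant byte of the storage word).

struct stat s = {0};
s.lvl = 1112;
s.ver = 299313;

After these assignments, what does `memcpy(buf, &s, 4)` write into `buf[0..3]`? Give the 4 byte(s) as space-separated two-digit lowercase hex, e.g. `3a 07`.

45 84 91 31

[20+:12] lvl=1112 & 0xfff = 0x458; word=0x45800000
[0+:20] ver=299313 & 0xfffff = 0x49131; word=0x45849131
word = 0x45849131 → big-endian bytes:
  [0]=0x45  [1]=0x84  [2]=0x91  [3]=0x31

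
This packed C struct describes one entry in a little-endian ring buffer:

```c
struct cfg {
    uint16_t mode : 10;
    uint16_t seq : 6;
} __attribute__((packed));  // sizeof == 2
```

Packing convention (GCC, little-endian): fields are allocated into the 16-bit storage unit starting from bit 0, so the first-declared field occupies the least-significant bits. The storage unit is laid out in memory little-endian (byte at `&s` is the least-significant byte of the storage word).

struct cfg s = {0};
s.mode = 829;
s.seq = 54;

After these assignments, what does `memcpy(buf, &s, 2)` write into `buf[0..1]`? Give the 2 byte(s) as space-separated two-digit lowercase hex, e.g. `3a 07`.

mode:10 = 829 → 0x33d << 0 → word 0x033d
seq:6 = 54 → 0x36 << 10 → word 0xdb3d
word = 0xdb3d → little-endian bytes:
  [0]=0x3d  [1]=0xdb

3d db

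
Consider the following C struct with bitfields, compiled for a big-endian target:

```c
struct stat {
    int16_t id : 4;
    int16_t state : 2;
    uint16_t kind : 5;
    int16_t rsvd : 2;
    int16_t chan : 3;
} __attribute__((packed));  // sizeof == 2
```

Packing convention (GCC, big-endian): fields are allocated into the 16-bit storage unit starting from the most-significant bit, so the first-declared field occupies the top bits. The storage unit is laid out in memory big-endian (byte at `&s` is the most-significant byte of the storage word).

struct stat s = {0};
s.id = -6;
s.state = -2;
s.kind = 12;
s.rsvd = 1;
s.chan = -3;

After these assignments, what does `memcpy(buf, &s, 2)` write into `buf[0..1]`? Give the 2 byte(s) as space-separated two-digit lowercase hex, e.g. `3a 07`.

a9 8d

[12+:4] id=-6 & 0xf = 0xa; word=0xa000
[10+:2] state=-2 & 0x3 = 0x2; word=0xa800
[5+:5] kind=12 & 0x1f = 0xc; word=0xa980
[3+:2] rsvd=1 & 0x3 = 0x1; word=0xa988
[0+:3] chan=-3 & 0x7 = 0x5; word=0xa98d
word = 0xa98d → big-endian bytes:
  [0]=0xa9  [1]=0x8d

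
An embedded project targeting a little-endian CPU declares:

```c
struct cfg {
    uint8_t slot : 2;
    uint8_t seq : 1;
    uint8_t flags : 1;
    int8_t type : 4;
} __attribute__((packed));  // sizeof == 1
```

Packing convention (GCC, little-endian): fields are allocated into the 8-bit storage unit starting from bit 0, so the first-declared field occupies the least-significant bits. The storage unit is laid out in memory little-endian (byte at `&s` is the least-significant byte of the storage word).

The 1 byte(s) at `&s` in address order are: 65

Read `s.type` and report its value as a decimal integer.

[0]=0x65 (little-endian) → word 0x65
slot [0+:2] = (word>>0) & 0x3 = 1
seq [2+:1] = (word>>2) & 0x1 = 1
flags [3+:1] = (word>>3) & 0x1 = 0
type [4+:4] = (word>>4) & 0xf = 6  ←
type signed 4b, MSB=0: value = 6

6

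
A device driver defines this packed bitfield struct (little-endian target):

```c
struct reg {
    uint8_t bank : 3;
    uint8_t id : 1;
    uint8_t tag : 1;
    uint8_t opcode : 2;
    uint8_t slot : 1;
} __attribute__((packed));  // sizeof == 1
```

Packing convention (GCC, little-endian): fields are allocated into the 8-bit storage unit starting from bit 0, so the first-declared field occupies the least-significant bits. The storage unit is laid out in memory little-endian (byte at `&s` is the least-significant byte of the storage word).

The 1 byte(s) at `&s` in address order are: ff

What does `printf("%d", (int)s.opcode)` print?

[0]=0xff (little-endian) → word 0xff
bank:3 @ bit 0 → (0xff>>0)&0x7 = 0x7
id:1 @ bit 3 → (0xff>>3)&0x1 = 0x1
tag:1 @ bit 4 → (0xff>>4)&0x1 = 0x1
opcode:2 @ bit 5 → (0xff>>5)&0x3 = 0x3  ←
slot:1 @ bit 7 → (0xff>>7)&0x1 = 0x1

3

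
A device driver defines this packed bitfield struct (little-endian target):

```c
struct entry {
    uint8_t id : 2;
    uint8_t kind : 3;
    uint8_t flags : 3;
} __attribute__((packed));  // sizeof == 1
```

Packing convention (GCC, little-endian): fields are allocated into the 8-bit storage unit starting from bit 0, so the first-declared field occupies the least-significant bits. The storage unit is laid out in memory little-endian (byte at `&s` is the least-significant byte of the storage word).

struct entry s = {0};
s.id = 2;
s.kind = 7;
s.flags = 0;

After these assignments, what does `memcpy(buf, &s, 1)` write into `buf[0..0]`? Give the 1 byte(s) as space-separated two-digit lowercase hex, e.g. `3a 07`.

1e

id:2 = 2 → 0x2 << 0 → word 0x02
kind:3 = 7 → 0x7 << 2 → word 0x1e
flags:3 = 0 → 0x0 << 5 → word 0x1e
word = 0x1e → little-endian bytes:
  [0]=0x1e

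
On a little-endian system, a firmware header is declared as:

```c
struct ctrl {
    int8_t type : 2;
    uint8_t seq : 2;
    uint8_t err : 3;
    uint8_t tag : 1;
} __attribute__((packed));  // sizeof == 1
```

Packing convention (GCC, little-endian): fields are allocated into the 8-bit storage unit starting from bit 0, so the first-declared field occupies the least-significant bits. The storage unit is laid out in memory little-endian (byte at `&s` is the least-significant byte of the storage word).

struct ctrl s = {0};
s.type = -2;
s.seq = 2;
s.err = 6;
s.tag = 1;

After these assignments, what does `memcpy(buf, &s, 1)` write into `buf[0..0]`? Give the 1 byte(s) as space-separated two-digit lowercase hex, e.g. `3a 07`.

type:2 = -2 → 0x2 << 0 → word 0x02
seq:2 = 2 → 0x2 << 2 → word 0x0a
err:3 = 6 → 0x6 << 4 → word 0x6a
tag:1 = 1 → 0x1 << 7 → word 0xea
word = 0xea → little-endian bytes:
  [0]=0xea

ea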